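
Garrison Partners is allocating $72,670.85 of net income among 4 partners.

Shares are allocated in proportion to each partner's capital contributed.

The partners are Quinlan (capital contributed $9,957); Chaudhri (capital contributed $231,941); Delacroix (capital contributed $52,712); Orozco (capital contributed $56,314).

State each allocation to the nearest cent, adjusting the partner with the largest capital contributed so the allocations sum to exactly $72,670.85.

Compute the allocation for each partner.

Quinlan: $2,061.94; Chaudhri: $48,031.33; Delacroix: $10,915.83; Orozco: $11,661.75

Sum of capital contributed: 9,957 + 231,941 + 52,712 + 56,314 = 350,924.
Proportional shares: Quinlan 2,061.9383; Chaudhri 48,031.3390; Delacroix 10,915.8275; Orozco 11,661.7451.
At nearest cent: Quinlan $2,061.94; Chaudhri $48,031.34; Delacroix $10,915.83; Orozco $11,661.75. Sum = $72,670.86.
Difference $72,670.85 − $72,670.86 = −$0.01 applied to largest capital contributed (Chaudhri): Chaudhri becomes $48,031.33.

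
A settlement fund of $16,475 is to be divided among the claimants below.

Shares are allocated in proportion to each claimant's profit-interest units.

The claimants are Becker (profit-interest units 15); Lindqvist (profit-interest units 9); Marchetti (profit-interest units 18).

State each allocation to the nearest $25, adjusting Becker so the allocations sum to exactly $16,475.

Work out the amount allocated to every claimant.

Becker: $5,900; Lindqvist: $3,525; Marchetti: $7,050

Total profit-interest units = 42.
Pro-rata amounts: Becker 15/42 × $16,475 = 5,883.93; Lindqvist 9/42 × $16,475 = 3,530.36; Marchetti 18/42 × $16,475 = 7,060.71.
Rounded to nearest $25: Becker $5,875; Lindqvist $3,525; Marchetti $7,050. Sum = $16,450.
Difference $16,475 − $16,450 = +$25 applied to Becker: Becker becomes $5,900.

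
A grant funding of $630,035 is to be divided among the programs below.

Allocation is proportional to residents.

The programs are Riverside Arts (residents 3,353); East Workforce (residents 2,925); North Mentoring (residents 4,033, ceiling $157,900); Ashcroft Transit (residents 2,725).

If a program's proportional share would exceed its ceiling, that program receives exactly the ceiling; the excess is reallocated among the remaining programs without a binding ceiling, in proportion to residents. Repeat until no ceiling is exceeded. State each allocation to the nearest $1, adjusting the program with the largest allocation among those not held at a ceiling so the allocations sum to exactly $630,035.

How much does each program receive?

Combined residents = 13,036.
Unconstrained shares: Riverside Arts 162,051.81; East Workforce 141,366.40; North Mentoring 194,916.47; Ashcroft Transit 131,700.32.
Cap binds for North Mentoring ($157,900); residual $472,135 reallocated over remaining residents 9,003.
Remaining shares: Riverside Arts 175,837.90 → $175,838; East Workforce 153,392.74 → $153,393; Ashcroft Transit 142,904.35 → $142,904.

Riverside Arts: $175,838 · East Workforce: $153,393 · North Mentoring: $157,900 · Ashcroft Transit: $142,904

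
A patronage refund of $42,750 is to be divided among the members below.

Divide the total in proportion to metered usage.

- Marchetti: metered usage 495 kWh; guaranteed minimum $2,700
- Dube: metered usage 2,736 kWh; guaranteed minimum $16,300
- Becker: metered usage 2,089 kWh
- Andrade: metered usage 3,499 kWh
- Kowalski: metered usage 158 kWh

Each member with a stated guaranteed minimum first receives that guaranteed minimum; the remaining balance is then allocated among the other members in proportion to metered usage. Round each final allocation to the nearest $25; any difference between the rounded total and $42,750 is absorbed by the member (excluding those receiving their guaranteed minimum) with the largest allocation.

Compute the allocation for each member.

Marchetti: $2,700 | Dube: $16,300 | Becker: $8,625 | Andrade: $14,475 | Kowalski: $650

Minimums first: Marchetti $2,700; Dube $16,300. Balance $23,750.
Balance split over remaining metered usage 5,746: Becker 8,634.48 → $8,625; Andrade 14,462.45 → $14,450; Kowalski 653.06 → $650.
Rounding difference +$25 applied to Andrade → $14,475.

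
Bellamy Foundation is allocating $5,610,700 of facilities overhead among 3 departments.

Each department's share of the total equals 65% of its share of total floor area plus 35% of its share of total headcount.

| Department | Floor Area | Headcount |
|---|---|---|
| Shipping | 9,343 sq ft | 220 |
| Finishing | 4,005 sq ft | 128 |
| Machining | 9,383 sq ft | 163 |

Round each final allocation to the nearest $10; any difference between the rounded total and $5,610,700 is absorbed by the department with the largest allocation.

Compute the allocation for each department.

Floor area total 22,731; headcount total 511.
Blended shares (65% floor area + 35% headcount): Shipping 0.4179; Finishing 0.2022; Machining 0.3800.
Unrounded shares: Shipping 2,344,436.14; Finishing 1,134,458.02; Machining 2,131,805.85.
After rounding ($10): Shipping $2,344,440; Finishing $1,134,460; Machining $2,131,810. Sum = $5,610,710.
Difference $5,610,700 − $5,610,710 = −$10 applied to largest allocation (Shipping): Shipping becomes $2,344,430.

Shipping: $2,344,430 | Finishing: $1,134,460 | Machining: $2,131,810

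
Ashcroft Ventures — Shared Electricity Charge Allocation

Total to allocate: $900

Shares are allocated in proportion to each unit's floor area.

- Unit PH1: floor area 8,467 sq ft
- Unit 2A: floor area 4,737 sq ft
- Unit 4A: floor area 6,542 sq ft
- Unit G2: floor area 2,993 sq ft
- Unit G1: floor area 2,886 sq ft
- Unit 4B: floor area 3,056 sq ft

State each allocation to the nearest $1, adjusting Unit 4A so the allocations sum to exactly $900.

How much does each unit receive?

Unit PH1: $266; Unit 2A: $149; Unit 4A: $204; Unit G2: $94; Unit G1: $91; Unit 4B: $96

Sum of floor area: 28,681.
Proportional shares: Unit PH1 8,467/28,681 × $900 = 265.69; Unit 2A 4,737/28,681 × $900 = 148.65; Unit 4A 6,542/28,681 × $900 = 205.29; Unit G2 2,993/28,681 × $900 = 93.92; Unit G1 2,886/28,681 × $900 = 90.56; Unit 4B 3,056/28,681 × $900 = 95.90.
At nearest $1: Unit PH1 $266; Unit 2A $149; Unit 4A $205; Unit G2 $94; Unit G1 $91; Unit 4B $96. Sum = $901.
Difference $900 − $901 = −$1 applied to Unit 4A: Unit 4A becomes $204.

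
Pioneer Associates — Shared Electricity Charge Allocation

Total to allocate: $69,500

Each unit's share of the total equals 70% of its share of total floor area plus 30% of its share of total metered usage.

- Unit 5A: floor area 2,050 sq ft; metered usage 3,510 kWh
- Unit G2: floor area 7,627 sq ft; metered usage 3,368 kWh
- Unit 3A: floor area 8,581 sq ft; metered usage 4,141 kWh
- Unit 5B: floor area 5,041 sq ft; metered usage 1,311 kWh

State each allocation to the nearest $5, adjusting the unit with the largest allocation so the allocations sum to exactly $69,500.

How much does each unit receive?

Totals — floor area 23,299, metered usage 12,330.
Blended shares (70% floor area + 30% metered usage): Unit 5A 0.1470; Unit G2 0.3111; Unit 3A 0.3586; Unit 5B 0.1834.
Pro-rata amounts: Unit 5A 10,215.95; Unit G2 21,621.01; Unit 3A 24,920.17; Unit 5B 12,742.87.
At nearest $5: Unit 5A $10,215; Unit G2 $21,620; Unit 3A $24,920; Unit 5B $12,745. Sum = $69,500.
Sum already equals the total — no adjustment.

Unit 5A: $10,215 · Unit G2: $21,620 · Unit 3A: $24,920 · Unit 5B: $12,745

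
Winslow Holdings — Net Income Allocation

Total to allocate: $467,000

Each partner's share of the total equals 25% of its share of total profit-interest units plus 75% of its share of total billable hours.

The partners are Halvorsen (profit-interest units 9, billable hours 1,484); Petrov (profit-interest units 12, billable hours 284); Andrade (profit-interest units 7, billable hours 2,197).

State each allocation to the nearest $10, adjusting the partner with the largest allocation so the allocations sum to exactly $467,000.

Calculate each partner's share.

Halvorsen: $168,620 | Petrov: $75,120 | Andrade: $223,260

Profit-interest units total 28; billable hours total 3,965.
Composite weights (25% profit-interest units + 75% billable hours): Halvorsen 0.3611; Petrov 0.1609; Andrade 0.4781.
Raw shares: Halvorsen 168,616.57; Petrov 75,122.98; Andrade 223,260.45.
At nearest $10: Halvorsen $168,620; Petrov $75,120; Andrade $223,260. Sum = $467,000.
No rounding difference to absorb.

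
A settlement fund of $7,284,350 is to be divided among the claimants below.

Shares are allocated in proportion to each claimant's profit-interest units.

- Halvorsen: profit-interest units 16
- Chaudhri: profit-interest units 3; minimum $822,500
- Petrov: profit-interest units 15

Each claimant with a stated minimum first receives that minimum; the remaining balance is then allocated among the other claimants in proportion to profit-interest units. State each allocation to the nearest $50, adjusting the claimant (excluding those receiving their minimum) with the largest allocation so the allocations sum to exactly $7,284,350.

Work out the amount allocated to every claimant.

Fund the minimums — Chaudhri $822,500. Remaining pool $6,461,850.
Remaining pool split over remaining profit-interest units 31: Halvorsen 3,335,148.39 → $3,335,150; Petrov 3,126,701.61 → $3,126,700.

Halvorsen: $3,335,150; Chaudhri: $822,500; Petrov: $3,126,700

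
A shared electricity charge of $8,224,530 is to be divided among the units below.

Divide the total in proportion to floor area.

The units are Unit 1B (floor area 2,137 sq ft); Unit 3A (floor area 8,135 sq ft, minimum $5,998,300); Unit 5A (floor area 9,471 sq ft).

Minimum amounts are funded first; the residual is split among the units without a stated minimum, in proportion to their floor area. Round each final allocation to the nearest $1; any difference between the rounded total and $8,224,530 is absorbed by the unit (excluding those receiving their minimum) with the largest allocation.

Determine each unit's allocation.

Unit 1B: $409,843; Unit 3A: $5,998,300; Unit 5A: $1,816,387

Fund the minimums — Unit 3A $5,998,300. Balance $2,226,230.
Balance split over remaining floor area 11,608: Unit 1B 409,842.65 → $409,843; Unit 5A 1,816,387.35 → $1,816,387.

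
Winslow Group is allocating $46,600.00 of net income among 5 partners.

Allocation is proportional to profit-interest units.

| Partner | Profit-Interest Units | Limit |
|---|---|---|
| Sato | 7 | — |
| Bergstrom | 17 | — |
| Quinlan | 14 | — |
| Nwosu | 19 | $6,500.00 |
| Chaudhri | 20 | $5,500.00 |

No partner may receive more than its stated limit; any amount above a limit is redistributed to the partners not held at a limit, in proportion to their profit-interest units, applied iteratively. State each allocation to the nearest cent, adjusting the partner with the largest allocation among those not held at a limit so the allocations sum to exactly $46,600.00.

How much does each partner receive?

Profit-interest units total: 77.
Pro-rata shares before constraints: Sato 4,236.3636; Bergstrom 10,288.3117; Quinlan 8,472.7273; Nwosu 11,498.7013; Chaudhri 12,103.8961.
Capped: Nwosu ($6,500.00), Chaudhri ($5,500.00); residual $34,600.00 reallocated over remaining profit-interest units 38.
Shares after redistribution: Sato 6,373.6842 → $6,373.68; Bergstrom 15,478.9474 → $15,478.95; Quinlan 12,747.3684 → $12,747.37.

Sato: $6,373.68 · Bergstrom: $15,478.95 · Quinlan: $12,747.37 · Nwosu: $6,500.00 · Chaudhri: $5,500.00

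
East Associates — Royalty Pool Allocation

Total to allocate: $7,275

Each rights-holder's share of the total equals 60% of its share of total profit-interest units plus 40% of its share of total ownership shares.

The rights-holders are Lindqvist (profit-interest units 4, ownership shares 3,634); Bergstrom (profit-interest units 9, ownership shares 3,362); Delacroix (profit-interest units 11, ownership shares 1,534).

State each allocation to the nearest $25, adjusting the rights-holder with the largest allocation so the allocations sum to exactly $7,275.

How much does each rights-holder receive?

Lindqvist: $1,975 | Bergstrom: $2,775 | Delacroix: $2,525

Totals — profit-interest units 24, ownership shares 8,530.
Combined weights (60% profit-interest units + 40% ownership shares): Lindqvist 0.2704; Bergstrom 0.3827; Delacroix 0.3469.
Pro-rata amounts: Lindqvist 1,967.24; Bergstrom 2,783.82; Delacroix 2,523.95.
Rounded to nearest $25: Lindqvist $1,975; Bergstrom $2,775; Delacroix $2,525. Sum = $7,275.
Sum already equals the total — no adjustment.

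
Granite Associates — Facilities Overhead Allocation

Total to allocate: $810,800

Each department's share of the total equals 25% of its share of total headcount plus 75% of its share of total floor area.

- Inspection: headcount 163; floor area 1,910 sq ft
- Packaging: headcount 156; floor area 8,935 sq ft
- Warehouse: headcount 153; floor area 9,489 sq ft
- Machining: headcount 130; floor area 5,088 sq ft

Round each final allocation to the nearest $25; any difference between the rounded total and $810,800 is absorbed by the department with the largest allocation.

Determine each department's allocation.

Headcount total 602; floor area total 25,422.
Composite weights (25% headcount + 75% floor area): Inspection 0.1240; Packaging 0.3284; Warehouse 0.3435; Machining 0.2041.
Raw shares: Inspection 100,571.52; Packaging 266,254.13; Warehouse 278,495.81; Machining 165,478.54.
Rounded to nearest $25: Inspection $100,575; Packaging $266,250; Warehouse $278,500; Machining $165,475. Sum = $810,800.
Sum already equals the total — no adjustment.

Inspection: $100,575 · Packaging: $266,250 · Warehouse: $278,500 · Machining: $165,475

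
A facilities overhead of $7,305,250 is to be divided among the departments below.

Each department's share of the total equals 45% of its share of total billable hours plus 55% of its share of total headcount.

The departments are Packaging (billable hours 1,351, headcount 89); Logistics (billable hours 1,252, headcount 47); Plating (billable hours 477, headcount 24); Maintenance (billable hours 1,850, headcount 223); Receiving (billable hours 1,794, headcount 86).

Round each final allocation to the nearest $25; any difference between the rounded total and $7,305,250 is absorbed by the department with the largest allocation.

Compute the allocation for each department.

Packaging: $1,422,950; Logistics: $1,014,750; Plating: $438,800; Maintenance: $2,814,900; Receiving: $1,613,850

Totals — billable hours 6,724, headcount 469.
Blended shares (45% billable hours + 55% headcount): Packaging 0.1948; Logistics 0.1389; Plating 0.0601; Maintenance 0.3853; Receiving 0.2209.
Raw shares: Packaging 1,422,959.94; Logistics 1,014,748.04; Plating 438,811.41; Maintenance 2,814,888.82; Receiving 1,613,841.80.
After rounding ($25): Packaging $1,422,950; Logistics $1,014,750; Plating $438,800; Maintenance $2,814,900; Receiving $1,613,850. Sum = $7,305,250.
No rounding difference to absorb.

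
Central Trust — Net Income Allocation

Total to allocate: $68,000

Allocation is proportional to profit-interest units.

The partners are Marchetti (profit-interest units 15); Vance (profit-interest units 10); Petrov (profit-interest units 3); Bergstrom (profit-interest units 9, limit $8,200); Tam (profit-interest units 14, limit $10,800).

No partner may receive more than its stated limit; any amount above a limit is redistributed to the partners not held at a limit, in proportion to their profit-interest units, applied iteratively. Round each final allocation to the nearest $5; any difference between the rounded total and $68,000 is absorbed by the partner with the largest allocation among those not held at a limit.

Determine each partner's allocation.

Marchetti: $26,250; Vance: $17,500; Petrov: $5,250; Bergstrom: $8,200; Tam: $10,800

Total profit-interest units = 51.
Pro-rata shares before constraints: Marchetti 20,000.00; Vance 13,333.33; Petrov 4,000.00; Bergstrom 12,000.00; Tam 18,666.67.
Cap binds for Bergstrom ($8,200), Tam ($10,800); residual $49,000 reallocated over remaining profit-interest units 28.
Remaining shares: Marchetti 26,250.00 → $26,250; Vance 17,500.00 → $17,500; Petrov 5,250.00 → $5,250.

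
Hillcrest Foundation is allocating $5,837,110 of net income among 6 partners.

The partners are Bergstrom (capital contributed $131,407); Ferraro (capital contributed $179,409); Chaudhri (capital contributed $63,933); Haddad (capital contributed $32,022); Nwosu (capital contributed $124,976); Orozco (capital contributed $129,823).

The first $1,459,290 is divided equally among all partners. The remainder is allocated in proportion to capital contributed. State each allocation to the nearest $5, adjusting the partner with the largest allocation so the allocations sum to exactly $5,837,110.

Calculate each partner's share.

First tranche $1,459,290 split equally: $243,215 each.
Remainder $4,377,820 by capital contributed (total 661,570): Bergstrom 869,562.09 → $869,560; Ferraro 1,187,206.66 → $1,187,205; Chaudhri 423,065.08 → $423,065; Haddad 211,899.80 → $211,900; Nwosu 827,006.11 → $827,005; Orozco 859,080.26 → $859,080.
Rounding difference +$5 on remainder applied to Ferraro.
Totals: Bergstrom $243,215 + $869,560 = $1,112,775; Ferraro $243,215 + $1,187,210 = $1,430,425; Chaudhri $243,215 + $423,065 = $666,280; Haddad $243,215 + $211,900 = $455,115; Nwosu $243,215 + $827,005 = $1,070,220; Orozco $243,215 + $859,080 = $1,102,295.

Bergstrom: $1,112,775 · Ferraro: $1,430,425 · Chaudhri: $666,280 · Haddad: $455,115 · Nwosu: $1,070,220 · Orozco: $1,102,295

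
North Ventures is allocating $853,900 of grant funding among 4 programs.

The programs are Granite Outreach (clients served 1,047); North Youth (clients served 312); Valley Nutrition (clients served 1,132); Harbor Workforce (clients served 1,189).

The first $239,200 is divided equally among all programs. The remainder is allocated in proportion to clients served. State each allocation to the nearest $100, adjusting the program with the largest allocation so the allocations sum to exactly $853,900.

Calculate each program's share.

Equal tier: $239,200 ÷ 4 = $59,800 apiece.
Remainder $614,700 by clients served (total 3,680): Granite Outreach 174,888.83 → $174,900; North Youth 52,115.87 → $52,100; Valley Nutrition 189,087.07 → $189,100; Harbor Workforce 198,608.23 → $198,600.
Totals: Granite Outreach $59,800 + $174,900 = $234,700; North Youth $59,800 + $52,100 = $111,900; Valley Nutrition $59,800 + $189,100 = $248,900; Harbor Workforce $59,800 + $198,600 = $258,400.

Granite Outreach: $234,700 · North Youth: $111,900 · Valley Nutrition: $248,900 · Harbor Workforce: $258,400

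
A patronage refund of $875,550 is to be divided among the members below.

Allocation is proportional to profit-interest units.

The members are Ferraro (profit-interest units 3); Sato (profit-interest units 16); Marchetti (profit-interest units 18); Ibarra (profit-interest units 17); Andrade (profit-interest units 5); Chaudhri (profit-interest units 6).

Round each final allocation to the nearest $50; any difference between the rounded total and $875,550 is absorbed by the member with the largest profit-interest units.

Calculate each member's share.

Profit-interest units total: 65.
Pro-rata amounts: Ferraro 3/65 × $875,550 = 40,410.00; Sato 16/65 × $875,550 = 215,520.00; Marchetti 18/65 × $875,550 = 242,460.00; Ibarra 17/65 × $875,550 = 228,990.00; Andrade 5/65 × $875,550 = 67,350.00; Chaudhri 6/65 × $875,550 = 80,820.00.
At nearest $50: Ferraro $40,400; Sato $215,500; Marchetti $242,450; Ibarra $229,000; Andrade $67,350; Chaudhri $80,800. Sum = $875,500.
Difference $875,550 − $875,500 = +$50 applied to largest profit-interest units (Marchetti): Marchetti becomes $242,500.

Ferraro: $40,400; Sato: $215,500; Marchetti: $242,500; Ibarra: $229,000; Andrade: $67,350; Chaudhri: $80,800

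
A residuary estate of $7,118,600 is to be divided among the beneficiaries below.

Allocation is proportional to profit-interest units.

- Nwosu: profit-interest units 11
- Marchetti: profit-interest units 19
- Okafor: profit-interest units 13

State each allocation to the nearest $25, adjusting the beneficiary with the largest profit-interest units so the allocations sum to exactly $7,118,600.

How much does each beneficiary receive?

Profit-interest units total: 43.
Raw shares: Nwosu 11/43 × $7,118,600 = 1,821,037.21; Marchetti 19/43 × $7,118,600 = 3,145,427.91; Okafor 13/43 × $7,118,600 = 2,152,134.88.
After rounding ($25): Nwosu $1,821,025; Marchetti $3,145,425; Okafor $2,152,125. Sum = $7,118,575.
Difference $7,118,600 − $7,118,575 = +$25 applied to largest profit-interest units (Marchetti): Marchetti becomes $3,145,450.

Nwosu: $1,821,025 · Marchetti: $3,145,450 · Okafor: $2,152,125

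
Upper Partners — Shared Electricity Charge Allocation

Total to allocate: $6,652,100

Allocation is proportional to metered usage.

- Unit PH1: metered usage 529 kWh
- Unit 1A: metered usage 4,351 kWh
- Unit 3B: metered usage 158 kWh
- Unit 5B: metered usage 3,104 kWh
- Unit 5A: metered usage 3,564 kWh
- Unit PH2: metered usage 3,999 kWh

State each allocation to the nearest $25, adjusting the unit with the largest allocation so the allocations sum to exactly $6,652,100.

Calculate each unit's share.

Unit PH1: $224,075 · Unit 1A: $1,842,900 · Unit 3B: $66,925 · Unit 5B: $1,314,750 · Unit 5A: $1,509,600 · Unit PH2: $1,693,850

Metered usage total: 15,705.
Raw shares: Unit PH1 529/15,705 × $6,652,100 = 224,066.28; Unit 1A 4,351/15,705 × $6,652,100 = 1,842,934.55; Unit 3B 158/15,705 × $6,652,100 = 66,923.39; Unit 5B 3,104/15,705 × $6,652,100 = 1,314,748.07; Unit 5A 3,564/15,705 × $6,652,100 = 1,509,588.31; Unit PH2 3,999/15,705 × $6,652,100 = 1,693,839.41.
Rounded to nearest $25: Unit PH1 $224,075; Unit 1A $1,842,925; Unit 3B $66,925; Unit 5B $1,314,750; Unit 5A $1,509,600; Unit PH2 $1,693,850. Sum = $6,652,125.
Difference $6,652,100 − $6,652,125 = −$25 applied to largest allocation (Unit 1A): Unit 1A becomes $1,842,900.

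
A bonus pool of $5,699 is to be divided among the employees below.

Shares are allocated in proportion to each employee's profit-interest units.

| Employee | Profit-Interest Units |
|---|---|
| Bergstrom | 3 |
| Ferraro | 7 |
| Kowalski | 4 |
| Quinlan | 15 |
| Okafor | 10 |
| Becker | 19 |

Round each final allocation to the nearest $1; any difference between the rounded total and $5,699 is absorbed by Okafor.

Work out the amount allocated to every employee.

Bergstrom: $295 · Ferraro: $688 · Kowalski: $393 · Quinlan: $1,474 · Okafor: $982 · Becker: $1,867

Combined profit-interest units = 58.
Proportional shares: Bergstrom 3/58 × $5,699 = 294.78; Ferraro 7/58 × $5,699 = 687.81; Kowalski 4/58 × $5,699 = 393.03; Quinlan 15/58 × $5,699 = 1,473.88; Okafor 10/58 × $5,699 = 982.59; Becker 19/58 × $5,699 = 1,866.91.
Rounded to nearest $1: Bergstrom $295; Ferraro $688; Kowalski $393; Quinlan $1,474; Okafor $983; Becker $1,867. Sum = $5,700.
Difference $5,699 − $5,700 = −$1 applied to Okafor: Okafor becomes $982.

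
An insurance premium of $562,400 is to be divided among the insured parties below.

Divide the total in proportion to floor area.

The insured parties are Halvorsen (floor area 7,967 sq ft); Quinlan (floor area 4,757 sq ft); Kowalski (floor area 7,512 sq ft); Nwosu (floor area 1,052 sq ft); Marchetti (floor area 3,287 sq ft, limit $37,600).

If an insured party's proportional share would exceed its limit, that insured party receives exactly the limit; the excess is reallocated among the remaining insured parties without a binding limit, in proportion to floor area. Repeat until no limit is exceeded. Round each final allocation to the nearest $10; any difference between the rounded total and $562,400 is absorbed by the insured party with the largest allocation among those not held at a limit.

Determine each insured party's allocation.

Total floor area = 24,575.
Proportional shares (ignoring caps): Halvorsen 182,325.16; Quinlan 108,864.16; Kowalski 171,912.46; Nwosu 24,075.07; Marchetti 75,223.15.
Cap binds for Marchetti ($37,600); residual $524,800 reallocated over remaining floor area 21,288.
Redistributed shares: Halvorsen 196,405.56 → $196,410; Quinlan 117,271.40 → $117,270; Kowalski 185,188.73 → $185,190; Nwosu 25,934.31 → $25,930.

Halvorsen: $196,410 | Quinlan: $117,270 | Kowalski: $185,190 | Nwosu: $25,930 | Marchetti: $37,600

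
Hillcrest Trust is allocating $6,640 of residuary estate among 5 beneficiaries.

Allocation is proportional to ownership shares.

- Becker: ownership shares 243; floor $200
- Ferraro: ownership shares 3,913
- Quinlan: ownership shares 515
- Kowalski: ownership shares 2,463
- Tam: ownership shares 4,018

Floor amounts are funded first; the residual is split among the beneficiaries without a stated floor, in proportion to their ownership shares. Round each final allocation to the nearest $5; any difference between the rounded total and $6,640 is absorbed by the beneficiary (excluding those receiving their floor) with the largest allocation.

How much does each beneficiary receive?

Minimums first: Becker $200. Balance $6,440.
Balance split over remaining ownership shares 10,909: Ferraro 2,309.99 → $2,310; Quinlan 304.02 → $305; Kowalski 1,454.00 → $1,455; Tam 2,371.98 → $2,370.

Becker: $200; Ferraro: $2,310; Quinlan: $305; Kowalski: $1,455; Tam: $2,370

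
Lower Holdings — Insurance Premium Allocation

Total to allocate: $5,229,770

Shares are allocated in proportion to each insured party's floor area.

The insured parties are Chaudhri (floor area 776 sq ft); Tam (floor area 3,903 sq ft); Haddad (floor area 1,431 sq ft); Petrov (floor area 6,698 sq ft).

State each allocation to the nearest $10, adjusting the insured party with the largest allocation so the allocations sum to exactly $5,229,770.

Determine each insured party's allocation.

Floor area total: 12,808.
Unrounded shares: Chaudhri 776/12,808 × $5,229,770 = 316,856.77; Tam 3,903/12,808 × $5,229,770 = 1,593,675.23; Haddad 1,431/12,808 × $5,229,770 = 584,306.75; Petrov 6,698/12,808 × $5,229,770 = 2,734,931.25.
At nearest $10: Chaudhri $316,860; Tam $1,593,680; Haddad $584,310; Petrov $2,734,930. Sum = $5,229,780.
Difference $5,229,770 − $5,229,780 = −$10 applied to largest allocation (Petrov): Petrov becomes $2,734,920.

Chaudhri: $316,860; Tam: $1,593,680; Haddad: $584,310; Petrov: $2,734,920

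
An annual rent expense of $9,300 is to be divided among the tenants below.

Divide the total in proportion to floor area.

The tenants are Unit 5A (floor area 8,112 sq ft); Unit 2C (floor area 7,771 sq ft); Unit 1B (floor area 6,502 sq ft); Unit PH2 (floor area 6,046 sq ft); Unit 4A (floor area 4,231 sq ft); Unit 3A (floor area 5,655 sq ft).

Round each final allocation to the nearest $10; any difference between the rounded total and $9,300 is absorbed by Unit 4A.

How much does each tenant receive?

Sum of floor area: 38,317.
Raw shares: Unit 5A 8,112/38,317 × $9,300 = 1,968.88; Unit 2C 7,771/38,317 × $9,300 = 1,886.12; Unit 1B 6,502/38,317 × $9,300 = 1,578.11; Unit PH2 6,046/38,317 × $9,300 = 1,467.44; Unit 4A 4,231/38,317 × $9,300 = 1,026.91; Unit 3A 5,655/38,317 × $9,300 = 1,372.54.
At nearest $10: Unit 5A $1,970; Unit 2C $1,890; Unit 1B $1,580; Unit PH2 $1,470; Unit 4A $1,030; Unit 3A $1,370. Sum = $9,310.
Difference $9,300 − $9,310 = −$10 applied to Unit 4A: Unit 4A becomes $1,020.

Unit 5A: $1,970; Unit 2C: $1,890; Unit 1B: $1,580; Unit PH2: $1,470; Unit 4A: $1,020; Unit 3A: $1,370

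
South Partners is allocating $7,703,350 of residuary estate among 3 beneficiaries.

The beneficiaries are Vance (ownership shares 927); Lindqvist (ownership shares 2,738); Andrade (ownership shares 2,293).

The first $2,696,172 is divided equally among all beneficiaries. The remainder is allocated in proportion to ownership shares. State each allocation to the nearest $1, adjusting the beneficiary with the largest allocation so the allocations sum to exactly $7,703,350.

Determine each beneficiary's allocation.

First tranche $2,696,172 split equally: $898,724 each.
Remainder $5,007,178 by ownership shares (total 5,958): Vance 779,062.44 → $779,062; Lindqvist 2,301,049.57 → $2,301,050; Andrade 1,927,065.99 → $1,927,066.
Totals: Vance $898,724 + $779,062 = $1,677,786; Lindqvist $898,724 + $2,301,050 = $3,199,774; Andrade $898,724 + $1,927,066 = $2,825,790.

Vance: $1,677,786; Lindqvist: $3,199,774; Andrade: $2,825,790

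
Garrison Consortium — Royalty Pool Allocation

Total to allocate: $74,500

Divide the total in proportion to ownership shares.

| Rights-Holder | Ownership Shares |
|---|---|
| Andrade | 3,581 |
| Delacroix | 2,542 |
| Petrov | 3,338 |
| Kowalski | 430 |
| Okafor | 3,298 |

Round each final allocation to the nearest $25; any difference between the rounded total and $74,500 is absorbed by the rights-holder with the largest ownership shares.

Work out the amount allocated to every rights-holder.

Sum of ownership shares: 13,189.
Pro-rata amounts: Andrade 3,581/13,189 × $74,500 = 20,227.80; Delacroix 2,542/13,189 × $74,500 = 14,358.86; Petrov 3,338/13,189 × $74,500 = 18,855.18; Kowalski 430/13,189 × $74,500 = 2,428.92; Okafor 3,298/13,189 × $74,500 = 18,629.24.
Rounded to nearest $25: Andrade $20,225; Delacroix $14,350; Petrov $18,850; Kowalski $2,425; Okafor $18,625. Sum = $74,475.
Difference $74,500 − $74,475 = +$25 applied to largest ownership shares (Andrade): Andrade becomes $20,250.

Andrade: $20,250 · Delacroix: $14,350 · Petrov: $18,850 · Kowalski: $2,425 · Okafor: $18,625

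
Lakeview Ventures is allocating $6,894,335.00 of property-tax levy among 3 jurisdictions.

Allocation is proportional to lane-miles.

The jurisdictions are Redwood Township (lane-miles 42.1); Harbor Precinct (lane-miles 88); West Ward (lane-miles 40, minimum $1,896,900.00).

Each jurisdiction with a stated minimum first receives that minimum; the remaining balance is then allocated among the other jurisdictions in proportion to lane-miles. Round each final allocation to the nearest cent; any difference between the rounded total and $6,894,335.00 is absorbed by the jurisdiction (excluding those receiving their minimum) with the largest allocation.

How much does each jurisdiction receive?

Redwood Township: $1,617,156.14 · Harbor Precinct: $3,380,278.86 · West Ward: $1,896,900.00

Minimums first: West Ward $1,896,900.00. Remaining pool $4,997,435.00.
Remaining pool split over remaining lane-miles 130.1: Redwood Township 1,617,156.1376 → $1,617,156.14; Harbor Precinct 3,380,278.8624 → $3,380,278.86.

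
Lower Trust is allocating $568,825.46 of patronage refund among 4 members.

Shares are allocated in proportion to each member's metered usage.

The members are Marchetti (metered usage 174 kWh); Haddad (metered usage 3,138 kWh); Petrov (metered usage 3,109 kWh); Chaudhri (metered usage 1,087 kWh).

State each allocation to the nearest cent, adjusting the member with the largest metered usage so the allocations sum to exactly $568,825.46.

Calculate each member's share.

Sum of metered usage: 174 + 3,138 + 3,109 + 1,087 = 7,508.
Pro-rata amounts: Marchetti 13,182.6891; Haddad 237,742.9800; Petrov 235,545.8651; Chaudhri 82,353.9258.
At nearest cent: Marchetti $13,182.69; Haddad $237,742.98; Petrov $235,545.87; Chaudhri $82,353.93. Sum = $568,825.47.
Difference $568,825.46 − $568,825.47 = −$0.01 applied to largest metered usage (Haddad): Haddad becomes $237,742.97.

Marchetti: $13,182.69; Haddad: $237,742.97; Petrov: $235,545.87; Chaudhri: $82,353.93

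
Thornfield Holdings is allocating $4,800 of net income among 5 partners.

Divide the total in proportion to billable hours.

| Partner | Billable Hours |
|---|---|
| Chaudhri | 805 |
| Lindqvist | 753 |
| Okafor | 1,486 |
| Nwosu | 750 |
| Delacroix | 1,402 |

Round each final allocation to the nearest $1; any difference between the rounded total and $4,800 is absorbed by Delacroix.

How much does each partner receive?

Total billable hours = 5,196.
Pro-rata amounts: Chaudhri 805/5,196 × $4,800 = 743.65; Lindqvist 753/5,196 × $4,800 = 695.61; Okafor 1,486/5,196 × $4,800 = 1,372.75; Nwosu 750/5,196 × $4,800 = 692.84; Delacroix 1,402/5,196 × $4,800 = 1,295.15.
At nearest $1: Chaudhri $744; Lindqvist $696; Okafor $1,373; Nwosu $693; Delacroix $1,295. Sum = $4,801.
Difference $4,800 − $4,801 = −$1 applied to Delacroix: Delacroix becomes $1,294.

Chaudhri: $744 | Lindqvist: $696 | Okafor: $1,373 | Nwosu: $693 | Delacroix: $1,294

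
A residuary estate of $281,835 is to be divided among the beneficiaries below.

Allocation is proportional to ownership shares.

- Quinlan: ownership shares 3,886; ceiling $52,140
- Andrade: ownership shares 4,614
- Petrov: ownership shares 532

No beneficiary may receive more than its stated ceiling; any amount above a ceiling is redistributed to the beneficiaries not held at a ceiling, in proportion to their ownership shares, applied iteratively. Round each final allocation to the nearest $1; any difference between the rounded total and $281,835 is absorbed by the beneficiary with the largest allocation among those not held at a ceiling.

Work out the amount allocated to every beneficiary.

Combined ownership shares = 9,032.
Proportional shares (ignoring caps): Quinlan 121,258.95; Andrade 143,975.497; Petrov 16,600.56.
Cap binds for Quinlan ($52,140); remaining pool $229,695 reallocated over remaining ownership shares 5,146.
Shares after redistribution: Andrade 205,948.84 → $205,949; Petrov 23,746.16 → $23,746.

Quinlan: $52,140; Andrade: $205,949; Petrov: $23,746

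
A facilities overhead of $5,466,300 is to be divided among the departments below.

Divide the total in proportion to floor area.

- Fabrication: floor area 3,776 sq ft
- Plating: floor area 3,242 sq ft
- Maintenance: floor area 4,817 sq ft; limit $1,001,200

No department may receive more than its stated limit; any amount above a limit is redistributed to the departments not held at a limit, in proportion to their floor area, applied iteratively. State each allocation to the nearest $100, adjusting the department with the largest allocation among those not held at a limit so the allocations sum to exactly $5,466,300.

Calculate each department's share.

Total floor area = 11,835.
Unconstrained shares: Fabrication 1,744,042.99; Plating 1,497,401.32; Maintenance 2,224,855.69.
Capped: Maintenance ($1,001,200); balance $4,465,100 reallocated over remaining floor area 7,018.
Redistributed shares: Fabrication 2,402,424.85 → $2,402,400; Plating 2,062,675.15 → $2,062,700.

Fabrication: $2,402,400 · Plating: $2,062,700 · Maintenance: $1,001,200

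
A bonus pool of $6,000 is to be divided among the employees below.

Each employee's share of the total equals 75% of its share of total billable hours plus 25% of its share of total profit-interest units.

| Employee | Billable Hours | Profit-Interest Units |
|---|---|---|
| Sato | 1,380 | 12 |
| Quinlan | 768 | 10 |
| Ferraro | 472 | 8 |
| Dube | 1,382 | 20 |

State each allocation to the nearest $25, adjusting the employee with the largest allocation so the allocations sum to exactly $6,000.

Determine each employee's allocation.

Totals — billable hours 4,002, profit-interest units 50.
Combined weights (75% billable hours + 25% profit-interest units): Sato 0.3186; Quinlan 0.1939; Ferraro 0.1285; Dube 0.3590.
Proportional shares: Sato 1,911.72; Quinlan 1,163.57; Ferraro 770.73; Dube 2,153.97.
Rounded to nearest $25: Sato $1,900; Quinlan $1,175; Ferraro $775; Dube $2,150. Sum = $6,000.
No rounding difference to absorb.

Sato: $1,900; Quinlan: $1,175; Ferraro: $775; Dube: $2,150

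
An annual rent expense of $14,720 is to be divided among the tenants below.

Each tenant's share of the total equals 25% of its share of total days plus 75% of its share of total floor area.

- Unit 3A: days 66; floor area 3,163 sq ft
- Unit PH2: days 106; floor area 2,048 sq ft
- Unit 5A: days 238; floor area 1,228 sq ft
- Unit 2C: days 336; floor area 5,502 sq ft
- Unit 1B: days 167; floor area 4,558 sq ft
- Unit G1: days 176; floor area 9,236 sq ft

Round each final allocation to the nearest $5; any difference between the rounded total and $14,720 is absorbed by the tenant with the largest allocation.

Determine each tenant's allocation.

Totals — days 1,089, floor area 25,735.
Composite weights (25% days + 75% floor area): Unit 3A 0.1073; Unit PH2 0.0840; Unit 5A 0.0904; Unit 2C 0.2375; Unit 1B 0.1712; Unit G1 0.3096.
Raw shares: Unit 3A 1,579.92; Unit PH2 1,236.77; Unit 5A 1,331.06; Unit 2C 3,495.72; Unit 1B 2,519.66; Unit G1 4,556.88.
Rounded to nearest $5: Unit 3A $1,580; Unit PH2 $1,235; Unit 5A $1,330; Unit 2C $3,495; Unit 1B $2,520; Unit G1 $4,555. Sum = $14,715.
Difference $14,720 − $14,715 = +$5 applied to largest allocation (Unit G1): Unit G1 becomes $4,560.

Unit 3A: $1,580; Unit PH2: $1,235; Unit 5A: $1,330; Unit 2C: $3,495; Unit 1B: $2,520; Unit G1: $4,560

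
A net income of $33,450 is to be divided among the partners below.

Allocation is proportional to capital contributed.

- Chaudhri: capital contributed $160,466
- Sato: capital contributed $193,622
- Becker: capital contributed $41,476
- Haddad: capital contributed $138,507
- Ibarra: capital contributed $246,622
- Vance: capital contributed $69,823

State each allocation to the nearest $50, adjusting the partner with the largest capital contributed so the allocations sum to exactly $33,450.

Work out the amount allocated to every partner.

Chaudhri: $6,300; Sato: $7,600; Becker: $1,650; Haddad: $5,450; Ibarra: $9,700; Vance: $2,750

Capital contributed total: 160,466 + 193,622 + 41,476 + 138,507 + 246,622 + 69,823 = 850,516.
Raw shares: Chaudhri 6,310.98; Sato 7,614.97; Becker 1,631.21; Haddad 5,447.35; Ibarra 9,699.41; Vance 2,746.07.
After rounding ($50): Chaudhri $6,300; Sato $7,600; Becker $1,650; Haddad $5,450; Ibarra $9,700; Vance $2,750. Sum = $33,450.
No rounding difference to absorb.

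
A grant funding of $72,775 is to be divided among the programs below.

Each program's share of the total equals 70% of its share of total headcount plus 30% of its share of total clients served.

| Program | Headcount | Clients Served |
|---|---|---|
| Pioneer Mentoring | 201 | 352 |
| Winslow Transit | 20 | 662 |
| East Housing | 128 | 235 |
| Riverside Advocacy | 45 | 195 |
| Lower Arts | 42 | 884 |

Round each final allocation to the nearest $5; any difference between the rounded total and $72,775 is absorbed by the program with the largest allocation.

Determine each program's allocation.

Pioneer Mentoring: $26,785 · Winslow Transit: $8,545 · East Housing: $17,160 · Riverside Advocacy: $7,085 · Lower Arts: $13,200

Totals — headcount 436, clients served 2,328.
Combined weights (70% headcount + 30% clients served): Pioneer Mentoring 0.3681; Winslow Transit 0.1174; East Housing 0.2358; Riverside Advocacy 0.0974; Lower Arts 0.1813.
Pro-rata amounts: Pioneer Mentoring 26,786.09; Winslow Transit 8,545.19; East Housing 17,159.48; Riverside Advocacy 7,086.58; Lower Arts 13,197.65.
After rounding ($5): Pioneer Mentoring $26,785; Winslow Transit $8,545; East Housing $17,160; Riverside Advocacy $7,085; Lower Arts $13,200. Sum = $72,775.
Sum already equals the total — no adjustment.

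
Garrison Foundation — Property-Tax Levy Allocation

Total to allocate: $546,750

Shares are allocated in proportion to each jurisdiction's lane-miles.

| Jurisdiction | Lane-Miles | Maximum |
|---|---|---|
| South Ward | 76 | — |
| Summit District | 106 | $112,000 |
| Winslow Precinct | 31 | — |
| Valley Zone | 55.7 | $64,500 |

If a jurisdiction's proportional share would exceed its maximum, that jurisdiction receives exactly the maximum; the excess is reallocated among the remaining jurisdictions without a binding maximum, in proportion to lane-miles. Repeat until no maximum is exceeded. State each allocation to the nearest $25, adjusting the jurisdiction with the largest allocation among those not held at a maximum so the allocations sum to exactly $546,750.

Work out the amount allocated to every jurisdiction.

South Ward: $262,975 | Summit District: $112,000 | Winslow Precinct: $107,275 | Valley Zone: $64,500

Sum of lane-miles: 268.7.
Pro-rata shares before constraints: South Ward 154,644.59; Summit District 215,688.50; Winslow Precinct 63,078.71; Valley Zone 113,338.20.
Capped: Summit District ($112,000), Valley Zone ($64,500); residual $370,250 reallocated over remaining lane-miles 107.
Remaining shares: South Ward 262,981.31 → $262,975; Winslow Precinct 107,268.69 → $107,275.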